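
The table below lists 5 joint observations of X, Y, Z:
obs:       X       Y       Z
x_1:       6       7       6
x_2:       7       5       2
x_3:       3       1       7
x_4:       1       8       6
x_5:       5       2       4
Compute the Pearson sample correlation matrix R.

Step 1 — column means:
  mean(X) = (6 + 7 + 3 + 1 + 5) / 5 = 22/5 = 4.4
  mean(Y) = (7 + 5 + 1 + 8 + 2) / 5 = 23/5 = 4.6
  mean(Z) = (6 + 2 + 7 + 6 + 4) / 5 = 25/5 = 5

Step 2 — sample variances and covariances s[i,j] = (1/(n-1)) · Σ_k (x_{k,i} - mean_i) · (x_{k,j} - mean_j), with n-1 = 4:
  s[X,X] = ((1.6)·(1.6) + (2.6)·(2.6) + (-1.4)·(-1.4) + (-3.4)·(-3.4) + (0.6)·(0.6)) / 4 = 23.2/4 = 5.8
  s[X,Y] = ((1.6)·(2.4) + (2.6)·(0.4) + (-1.4)·(-3.6) + (-3.4)·(3.4) + (0.6)·(-2.6)) / 4 = -3.2/4 = -0.8
  s[X,Z] = ((1.6)·(1) + (2.6)·(-3) + (-1.4)·(2) + (-3.4)·(1) + (0.6)·(-1)) / 4 = -13/4 = -3.25
  s[Y,Y] = ((2.4)·(2.4) + (0.4)·(0.4) + (-3.6)·(-3.6) + (3.4)·(3.4) + (-2.6)·(-2.6)) / 4 = 37.2/4 = 9.3
  s[Y,Z] = ((2.4)·(1) + (0.4)·(-3) + (-3.6)·(2) + (3.4)·(1) + (-2.6)·(-1)) / 4 = 0/4 = 0
  s[Z,Z] = ((1)·(1) + (-3)·(-3) + (2)·(2) + (1)·(1) + (-1)·(-1)) / 4 = 16/4 = 4
  Sample standard deviations s_i = √(s[i,i]):
  s(X) = √(5.8) = 2.4083
  s(Y) = √(9.3) = 3.0496
  s(Z) = √(4) = 2

Step 3 — r_{ij} = s_{ij} / (s_i · s_j):
  r[X,X] = 1 (diagonal).
  r[X,Y] = -0.8 / (2.4083 · 3.0496) = -0.8 / 7.3444 = -0.1089
  r[X,Z] = -3.25 / (2.4083 · 2) = -3.25 / 4.8166 = -0.6747
  r[Y,Y] = 1 (diagonal).
  r[Y,Z] = 0 / (3.0496 · 2) = 0 / 6.0992 = 0
  r[Z,Z] = 1 (diagonal).

R is symmetric with unit diagonal. Assembling:

R = [[1, -0.1089, -0.6747],
 [-0.1089, 1, 0],
 [-0.6747, 0, 1]]


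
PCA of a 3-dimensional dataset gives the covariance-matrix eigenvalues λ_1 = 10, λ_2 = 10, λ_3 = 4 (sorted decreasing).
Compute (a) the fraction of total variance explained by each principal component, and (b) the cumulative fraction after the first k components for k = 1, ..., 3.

Step 1 — total variance = trace(Sigma) = Σ λ_i = 10 + 10 + 4 = 24.

Step 2 — fraction explained by component i = λ_i / Σ λ:
  PC1: 10/24 = 0.4167
  PC2: 10/24 = 0.4167
  PC3: 4/24 = 0.1667

Step 3 — cumulative fraction after k components = (λ_1 + ... + λ_k) / Σ λ:
  k = 1: 10/24 = 0.4167
  k = 2: (10 + 10)/24 = 20/24 = 0.8333
  k = 3: (10 + 10 + 4)/24 = 24/24 = 1

Summary (fraction, with percent):

explained: PC1 0.4167 (41.67%), PC2 0.4167 (41.67%), PC3 0.1667 (16.67%);  cumulative: 0.4167, 0.8333, 1


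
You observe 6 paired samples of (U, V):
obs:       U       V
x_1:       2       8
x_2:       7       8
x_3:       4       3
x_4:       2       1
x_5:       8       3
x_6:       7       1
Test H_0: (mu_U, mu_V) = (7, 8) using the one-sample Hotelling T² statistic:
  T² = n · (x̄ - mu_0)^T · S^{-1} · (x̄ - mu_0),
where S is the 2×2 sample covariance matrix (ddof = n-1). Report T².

Step 1 — sample mean vector:
  mean(U) = (2 + 7 + 4 + 2 + 8 + 7) / 6 = 30/6 = 5
  mean(V) = (8 + 8 + 3 + 1 + 3 + 1) / 6 = 24/6 = 4
  x̄ = (5, 4),  deviation x̄ - mu_0 = (5, 4) - (7, 8) = (-2, -4).

Step 2 — sample covariance matrix, S[i,j] = (1/(n-1)) · Σ_k (x_{k,i} - mean_i) · (x_{k,j} - mean_j), divisor n-1 = 5:
  S[U,U] = ((-3)·(-3) + (2)·(2) + (-1)·(-1) + (-3)·(-3) + (3)·(3) + (2)·(2)) / 5 = 36/5 = 7.2
  S[U,V] = ((-3)·(4) + (2)·(4) + (-1)·(-1) + (-3)·(-3) + (3)·(-1) + (2)·(-3)) / 5 = -3/5 = -0.6
  S[V,V] = ((4)·(4) + (4)·(4) + (-1)·(-1) + (-3)·(-3) + (-1)·(-1) + (-3)·(-3)) / 5 = 52/5 = 10.4
  S = [[7.2, -0.6],
 [-0.6, 10.4]].

Step 3 — invert S. det(S) = 7.2·10.4 - (-0.6)² = 74.52.
  S^{-1} = (1/det) · [[d, -b], [-b, a]] = [[0.1396, 0.0081],
 [0.0081, 0.0966]].

Step 4 — quadratic form (x̄ - mu_0)^T · S^{-1} · (x̄ - mu_0):
  S^{-1} · (x̄ - mu_0) = (-0.3113, -0.4026),
  (x̄ - mu_0)^T · [...] = (-2)·(-0.3113) + (-4)·(-0.4026) = 2.233.

Step 5 — scale by n: T² = 6 · 2.233 = 13.3977.

T² ≈ 13.3977


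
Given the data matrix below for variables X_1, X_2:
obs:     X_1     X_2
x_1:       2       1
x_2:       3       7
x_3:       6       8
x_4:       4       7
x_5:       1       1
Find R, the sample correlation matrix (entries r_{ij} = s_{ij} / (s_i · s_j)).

Step 1 — column means:
  mean(X_1) = (2 + 3 + 6 + 4 + 1) / 5 = 16/5 = 3.2
  mean(X_2) = (1 + 7 + 8 + 7 + 1) / 5 = 24/5 = 4.8

Step 2 — sample variances and covariances s[i,j] = (1/(n-1)) · Σ_k (x_{k,i} - mean_i) · (x_{k,j} - mean_j), with n-1 = 4:
  s[X_1,X_1] = ((-1.2)·(-1.2) + (-0.2)·(-0.2) + (2.8)·(2.8) + (0.8)·(0.8) + (-2.2)·(-2.2)) / 4 = 14.8/4 = 3.7
  s[X_1,X_2] = ((-1.2)·(-3.8) + (-0.2)·(2.2) + (2.8)·(3.2) + (0.8)·(2.2) + (-2.2)·(-3.8)) / 4 = 23.2/4 = 5.8
  s[X_2,X_2] = ((-3.8)·(-3.8) + (2.2)·(2.2) + (3.2)·(3.2) + (2.2)·(2.2) + (-3.8)·(-3.8)) / 4 = 48.8/4 = 12.2
  Sample standard deviations s_i = √(s[i,i]):
  s(X_1) = √(3.7) = 1.9235
  s(X_2) = √(12.2) = 3.4928

Step 3 — r_{ij} = s_{ij} / (s_i · s_j):
  r[X_1,X_1] = 1 (diagonal).
  r[X_1,X_2] = 5.8 / (1.9235 · 3.4928) = 5.8 / 6.7186 = 0.8633
  r[X_2,X_2] = 1 (diagonal).

R is symmetric with unit diagonal. Assembling:

R = [[1, 0.8633],
 [0.8633, 1]]


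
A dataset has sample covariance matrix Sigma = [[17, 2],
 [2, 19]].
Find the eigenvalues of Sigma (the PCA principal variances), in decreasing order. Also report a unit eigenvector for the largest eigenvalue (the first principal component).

Step 1 — characteristic polynomial of 2×2 Sigma:
  det(Sigma - λI) = λ² - trace · λ + det = 0.
  trace = 17 + 19 = 36, det = 17·19 - (2)² = 319.
Step 2 — discriminant:
  Δ = trace² - 4·det = 1296 - 1276 = 20.
Step 3 — eigenvalues:
  λ = (trace ± √Δ)/2 = (36 ± 4.4721)/2,
  λ_1 = 20.2361,  λ_2 = 15.7639.

Step 4 — unit eigenvector for λ_1: solve (Sigma - λ_1 I)v = 0. First row:
  (17 - 20.2361)·v_x + (2)·v_y = 0, i.e. (-3.2361)·v_x + (2)·v_y = 0,
  so v ∝ (b, λ_1 - a) = (2, 3.2361) = u.
  ||u|| = √((2)² + (3.2361)²) = √(14.4721) ≈ 3.8042,
  v_1 = u/||u|| ≈ (0.5257, 0.8507) (||v_1|| = 1).

λ_1 = 20.2361,  λ_2 = 15.7639;  v_1 ≈ (0.5257, 0.8507)


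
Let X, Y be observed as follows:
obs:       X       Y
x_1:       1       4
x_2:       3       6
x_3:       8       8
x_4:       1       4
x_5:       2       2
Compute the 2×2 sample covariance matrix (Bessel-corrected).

Step 1 — column means:
  mean(X) = (1 + 3 + 8 + 1 + 2) / 5 = 15/5 = 3
  mean(Y) = (4 + 6 + 8 + 4 + 2) / 5 = 24/5 = 4.8

Step 2 — sample covariance S[i,j] = (1/(n-1)) · Σ_k (x_{k,i} - mean_i) · (x_{k,j} - mean_j), with n-1 = 4.
  S[X,X] = ((-2)·(-2) + (0)·(0) + (5)·(5) + (-2)·(-2) + (-1)·(-1)) / 4 = 34/4 = 8.5
  S[X,Y] = ((-2)·(-0.8) + (0)·(1.2) + (5)·(3.2) + (-2)·(-0.8) + (-1)·(-2.8)) / 4 = 22/4 = 5.5
  S[Y,Y] = ((-0.8)·(-0.8) + (1.2)·(1.2) + (3.2)·(3.2) + (-0.8)·(-0.8) + (-2.8)·(-2.8)) / 4 = 20.8/4 = 5.2

S is symmetric (S[j,i] = S[i,j]). Assembling:

S = [[8.5, 5.5],
 [5.5, 5.2]]


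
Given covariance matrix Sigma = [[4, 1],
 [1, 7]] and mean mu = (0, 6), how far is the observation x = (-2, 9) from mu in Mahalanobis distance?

Step 1 — centre the observation: (x - mu) = (-2, 3).

Step 2 — invert Sigma. det(Sigma) = 4·7 - (1)² = 27.
  Sigma^{-1} = (1/det) · [[d, -b], [-b, a]] = [[0.2593, -0.037],
 [-0.037, 0.1481]].

Step 3 — form the quadratic (x - mu)^T · Sigma^{-1} · (x - mu):
  Sigma^{-1} · (x - mu) = (-0.6296, 0.5185).
  (x - mu)^T · [Sigma^{-1} · (x - mu)] = (-2)·(-0.6296) + (3)·(0.5185) = 2.8148.

Step 4 — take square root: d = √(2.8148) ≈ 1.6777.

d(x, mu) = √(2.8148) ≈ 1.6777


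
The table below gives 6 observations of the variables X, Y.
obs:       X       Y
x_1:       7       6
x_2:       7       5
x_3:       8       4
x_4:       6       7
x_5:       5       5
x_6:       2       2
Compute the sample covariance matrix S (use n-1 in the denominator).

Step 1 — column means:
  mean(X) = (7 + 7 + 8 + 6 + 5 + 2) / 6 = 35/6 = 5.8333
  mean(Y) = (6 + 5 + 4 + 7 + 5 + 2) / 6 = 29/6 = 4.8333

Step 2 — sample covariance S[i,j] = (1/(n-1)) · Σ_k (x_{k,i} - mean_i) · (x_{k,j} - mean_j), with n-1 = 5.
  S[X,X] = ((1.1667)·(1.1667) + (1.1667)·(1.1667) + (2.1667)·(2.1667) + (0.1667)·(0.1667) + (-0.8333)·(-0.8333) + (-3.8333)·(-3.8333)) / 5 = 22.8333/5 = 4.5667
  S[X,Y] = ((1.1667)·(1.1667) + (1.1667)·(0.1667) + (2.1667)·(-0.8333) + (0.1667)·(2.1667) + (-0.8333)·(0.1667) + (-3.8333)·(-2.8333)) / 5 = 10.8333/5 = 2.1667
  S[Y,Y] = ((1.1667)·(1.1667) + (0.1667)·(0.1667) + (-0.8333)·(-0.8333) + (2.1667)·(2.1667) + (0.1667)·(0.1667) + (-2.8333)·(-2.8333)) / 5 = 14.8333/5 = 2.9667

S is symmetric (S[j,i] = S[i,j]). Assembling:

S = [[4.5667, 2.1667],
 [2.1667, 2.9667]]


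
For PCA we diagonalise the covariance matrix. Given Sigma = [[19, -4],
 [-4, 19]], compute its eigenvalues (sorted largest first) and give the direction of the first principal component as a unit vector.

Step 1 — characteristic polynomial of 2×2 Sigma:
  det(Sigma - λI) = λ² - trace · λ + det = 0.
  trace = 19 + 19 = 38, det = 19·19 - (-4)² = 345.
Step 2 — discriminant:
  Δ = trace² - 4·det = 1444 - 1380 = 64.
Step 3 — eigenvalues:
  λ = (trace ± √Δ)/2 = (38 ± 8)/2,
  λ_1 = 23,  λ_2 = 15.

Step 4 — unit eigenvector for λ_1: solve (Sigma - λ_1 I)v = 0. First row:
  (19 - 23)·v_x + (-4)·v_y = 0, i.e. (-4)·v_x + (-4)·v_y = 0,
  so v ∝ (b, λ_1 - a) = (-4, 4); multiply by -1 so the first entry is positive: u = (4, -4).
  ||u|| = √((4)² + (-4)²) = √(32) ≈ 5.6569,
  v_1 = u/||u|| ≈ (0.7071, -0.7071) (||v_1|| = 1).

λ_1 = 23,  λ_2 = 15;  v_1 ≈ (0.7071, -0.7071)


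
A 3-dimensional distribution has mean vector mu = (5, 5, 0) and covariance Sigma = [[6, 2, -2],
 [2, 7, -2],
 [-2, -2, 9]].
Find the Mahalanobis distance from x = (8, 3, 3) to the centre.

Step 1 — centre the observation: (x - mu) = (3, -2, 3).

Step 2 — invert Sigma (cofactor / det for 3×3, or solve directly):
  Sigma^{-1} = [[0.1928, -0.0458, 0.0327],
 [-0.0458, 0.1634, 0.0261],
 [0.0327, 0.0261, 0.1242]].

Step 3 — form the quadratic (x - mu)^T · Sigma^{-1} · (x - mu):
  Sigma^{-1} · (x - mu) = (0.768, -0.3856, 0.4183).
  (x - mu)^T · [Sigma^{-1} · (x - mu)] = (3)·(0.768) + (-2)·(-0.3856) + (3)·(0.4183) = 4.3301.

Step 4 — take square root: d = √(4.3301) ≈ 2.0809.

d(x, mu) = √(4.3301) ≈ 2.0809


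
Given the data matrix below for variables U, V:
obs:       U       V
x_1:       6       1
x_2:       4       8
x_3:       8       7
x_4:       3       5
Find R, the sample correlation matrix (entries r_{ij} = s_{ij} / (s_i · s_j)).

Step 1 — column means:
  mean(U) = (6 + 4 + 8 + 3) / 4 = 21/4 = 5.25
  mean(V) = (1 + 8 + 7 + 5) / 4 = 21/4 = 5.25

Step 2 — sample variances and covariances s[i,j] = (1/(n-1)) · Σ_k (x_{k,i} - mean_i) · (x_{k,j} - mean_j), with n-1 = 3:
  s[U,U] = ((0.75)·(0.75) + (-1.25)·(-1.25) + (2.75)·(2.75) + (-2.25)·(-2.25)) / 3 = 14.75/3 = 4.9167
  s[U,V] = ((0.75)·(-4.25) + (-1.25)·(2.75) + (2.75)·(1.75) + (-2.25)·(-0.25)) / 3 = -1.25/3 = -0.4167
  s[V,V] = ((-4.25)·(-4.25) + (2.75)·(2.75) + (1.75)·(1.75) + (-0.25)·(-0.25)) / 3 = 28.75/3 = 9.5833
  Sample standard deviations s_i = √(s[i,i]):
  s(U) = √(4.9167) = 2.2174
  s(V) = √(9.5833) = 3.0957

Step 3 — r_{ij} = s_{ij} / (s_i · s_j):
  r[U,U] = 1 (diagonal).
  r[U,V] = -0.4167 / (2.2174 · 3.0957) = -0.4167 / 6.8643 = -0.0607
  r[V,V] = 1 (diagonal).

R is symmetric with unit diagonal. Assembling:

R = [[1, -0.0607],
 [-0.0607, 1]]


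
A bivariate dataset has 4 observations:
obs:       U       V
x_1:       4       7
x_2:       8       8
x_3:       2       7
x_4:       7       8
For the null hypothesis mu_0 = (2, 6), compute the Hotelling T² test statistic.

Step 1 — sample mean vector:
  mean(U) = (4 + 8 + 2 + 7) / 4 = 21/4 = 5.25
  mean(V) = (7 + 8 + 7 + 8) / 4 = 30/4 = 7.5
  x̄ = (5.25, 7.5),  deviation x̄ - mu_0 = (5.25, 7.5) - (2, 6) = (3.25, 1.5).

Step 2 — sample covariance matrix, S[i,j] = (1/(n-1)) · Σ_k (x_{k,i} - mean_i) · (x_{k,j} - mean_j), divisor n-1 = 3:
  S[U,U] = ((-1.25)·(-1.25) + (2.75)·(2.75) + (-3.25)·(-3.25) + (1.75)·(1.75)) / 3 = 22.75/3 = 7.5833
  S[U,V] = ((-1.25)·(-0.5) + (2.75)·(0.5) + (-3.25)·(-0.5) + (1.75)·(0.5)) / 3 = 4.5/3 = 1.5
  S[V,V] = ((-0.5)·(-0.5) + (0.5)·(0.5) + (-0.5)·(-0.5) + (0.5)·(0.5)) / 3 = 1/3 = 0.3333
  S = [[7.5833, 1.5],
 [1.5, 0.3333]].

Step 3 — invert S. det(S) = 7.5833·0.3333 - (1.5)² = 0.2778.
  S^{-1} = (1/det) · [[d, -b], [-b, a]] = [[1.2, -5.4],
 [-5.4, 27.3]].

Step 4 — quadratic form (x̄ - mu_0)^T · S^{-1} · (x̄ - mu_0):
  S^{-1} · (x̄ - mu_0) = (-4.2, 23.4),
  (x̄ - mu_0)^T · [...] = (3.25)·(-4.2) + (1.5)·(23.4) = 21.45.

Step 5 — scale by n: T² = 4 · 21.45 = 85.8.

T² ≈ 85.8


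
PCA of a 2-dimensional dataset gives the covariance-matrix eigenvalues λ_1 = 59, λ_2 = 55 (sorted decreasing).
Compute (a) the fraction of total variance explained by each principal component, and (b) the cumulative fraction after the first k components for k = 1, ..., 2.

Step 1 — total variance = trace(Sigma) = Σ λ_i = 59 + 55 = 114.

Step 2 — fraction explained by component i = λ_i / Σ λ:
  PC1: 59/114 = 0.5175
  PC2: 55/114 = 0.4825

Step 3 — cumulative fraction after k components = (λ_1 + ... + λ_k) / Σ λ:
  k = 1: 59/114 = 0.5175
  k = 2: (59 + 55)/114 = 114/114 = 1

Summary (fraction, with percent):

explained: PC1 0.5175 (51.75%), PC2 0.4825 (48.25%);  cumulative: 0.5175, 1


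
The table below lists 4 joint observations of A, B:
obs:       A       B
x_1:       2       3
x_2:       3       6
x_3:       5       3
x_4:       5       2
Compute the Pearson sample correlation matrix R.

Step 1 — column means:
  mean(A) = (2 + 3 + 5 + 5) / 4 = 15/4 = 3.75
  mean(B) = (3 + 6 + 3 + 2) / 4 = 14/4 = 3.5

Step 2 — sample variances and covariances s[i,j] = (1/(n-1)) · Σ_k (x_{k,i} - mean_i) · (x_{k,j} - mean_j), with n-1 = 3:
  s[A,A] = ((-1.75)·(-1.75) + (-0.75)·(-0.75) + (1.25)·(1.25) + (1.25)·(1.25)) / 3 = 6.75/3 = 2.25
  s[A,B] = ((-1.75)·(-0.5) + (-0.75)·(2.5) + (1.25)·(-0.5) + (1.25)·(-1.5)) / 3 = -3.5/3 = -1.1667
  s[B,B] = ((-0.5)·(-0.5) + (2.5)·(2.5) + (-0.5)·(-0.5) + (-1.5)·(-1.5)) / 3 = 9/3 = 3
  Sample standard deviations s_i = √(s[i,i]):
  s(A) = √(2.25) = 1.5
  s(B) = √(3) = 1.7321

Step 3 — r_{ij} = s_{ij} / (s_i · s_j):
  r[A,A] = 1 (diagonal).
  r[A,B] = -1.1667 / (1.5 · 1.7321) = -1.1667 / 2.5981 = -0.4491
  r[B,B] = 1 (diagonal).

R is symmetric with unit diagonal. Assembling:

R = [[1, -0.4491],
 [-0.4491, 1]]


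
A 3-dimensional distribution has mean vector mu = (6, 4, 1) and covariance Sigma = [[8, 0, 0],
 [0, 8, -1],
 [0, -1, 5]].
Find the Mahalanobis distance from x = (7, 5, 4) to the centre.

Step 1 — centre the observation: (x - mu) = (1, 1, 3).

Step 2 — invert Sigma (cofactor / det for 3×3, or solve directly):
  Sigma^{-1} = [[0.125, 0, 0],
 [0, 0.1282, 0.0256],
 [0, 0.0256, 0.2051]].

Step 3 — form the quadratic (x - mu)^T · Sigma^{-1} · (x - mu):
  Sigma^{-1} · (x - mu) = (0.125, 0.2051, 0.641).
  (x - mu)^T · [Sigma^{-1} · (x - mu)] = (1)·(0.125) + (1)·(0.2051) + (3)·(0.641) = 2.2532.

Step 4 — take square root: d = √(2.2532) ≈ 1.5011.

d(x, mu) = √(2.2532) ≈ 1.5011


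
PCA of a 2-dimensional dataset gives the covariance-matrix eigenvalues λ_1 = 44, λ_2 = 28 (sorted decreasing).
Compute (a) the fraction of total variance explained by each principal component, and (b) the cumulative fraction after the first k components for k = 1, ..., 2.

Step 1 — total variance = trace(Sigma) = Σ λ_i = 44 + 28 = 72.

Step 2 — fraction explained by component i = λ_i / Σ λ:
  PC1: 44/72 = 0.6111
  PC2: 28/72 = 0.3889

Step 3 — cumulative fraction after k components = (λ_1 + ... + λ_k) / Σ λ:
  k = 1: 44/72 = 0.6111
  k = 2: (44 + 28)/72 = 72/72 = 1

Summary (fraction, with percent):

explained: PC1 0.6111 (61.11%), PC2 0.3889 (38.89%);  cumulative: 0.6111, 1


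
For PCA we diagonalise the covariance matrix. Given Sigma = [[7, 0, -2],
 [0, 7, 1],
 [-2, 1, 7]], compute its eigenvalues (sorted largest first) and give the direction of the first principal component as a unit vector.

Step 1 — characteristic polynomial p(λ) = det(λI - Sigma) = λ³ - tr·λ² + c_1·λ - det, where tr = trace, c_1 = sum of the principal 2×2 minors, det = det(Sigma):
  tr = 7 + 7 + 7 = 21,
  c_1 = (7·7 - (0)²) + (7·7 - (-2)²) + (7·7 - (1)²) = 49 + 45 + 48 = 142,
  det = 7·(7·7 - (1)²) - (0)·((0)·7 - (1)·(-2)) + (-2)·((0)·(1) - 7·(-2)) = 7·(48) - (0)·(2) + (-2)·(14) = 308.
  So p(λ) = λ³ - 21λ² + 142λ - 308.
Step 2 — look for an integer root (rational root theorem: any rational root is an integer divisor of 308). Testing λ = 7:
  p(7) = 343 - 1029 + 994 - 308 = 0  ✓
  Dividing out (λ - 7): p(λ) = (λ - 7)(λ² - 14λ + 44).
Step 3 — remaining eigenvalues from the quadratic λ² - 14λ + 44 = 0:
  Δ = 14² - 4·44 = 196 - 176 = 20,  λ = (14 ± √20)/2 = (14 ± 4.4721)/2 ≈ 9.2361 or 4.7639.
  Sorted: λ_1 = 9.2361,  λ_2 = 7,  λ_3 = 4.7639  (check: sum = 21 = tr ✓).

Step 4 — unit eigenvector for λ_1 ≈ 9.2361: v spans the null space of (Sigma - λ_1 I), whose rows are
  r_1 = (-2.2361, 0, -2),  r_2 = (0, -2.2361, 1),  r_3 = (-2, 1, -2.2361).
  v is orthogonal to every row, so take v ∝ r_1 × r_2 = ((0)·(1) - (-2)·(-2.2361), (-2)·(0) - (-2.2361)·(1), (-2.2361)·(-2.2361) - (0)·(0)) ≈ (-4.4721, 2.2361, 5).
  Rescale (multiply by -1 so the first nonzero entry is positive): u = (4.4721, -2.2361, -5).
  ||u|| = √((4.4721)² + (-2.2361)² + (-5)²) = √(50) ≈ 7.0711,  v_1 = u/||u|| ≈ (0.6325, -0.3162, -0.7071) (||v_1|| = 1).

λ_1 = 9.2361,  λ_2 = 7,  λ_3 = 4.7639;  v_1 ≈ (0.6325, -0.3162, -0.7071)


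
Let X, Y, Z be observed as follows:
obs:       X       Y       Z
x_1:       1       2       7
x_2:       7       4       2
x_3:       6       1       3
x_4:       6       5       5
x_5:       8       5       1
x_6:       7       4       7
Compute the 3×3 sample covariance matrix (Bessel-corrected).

Step 1 — column means:
  mean(X) = (1 + 7 + 6 + 6 + 8 + 7) / 6 = 35/6 = 5.8333
  mean(Y) = (2 + 4 + 1 + 5 + 5 + 4) / 6 = 21/6 = 3.5
  mean(Z) = (7 + 2 + 3 + 5 + 1 + 7) / 6 = 25/6 = 4.1667

Step 2 — sample covariance S[i,j] = (1/(n-1)) · Σ_k (x_{k,i} - mean_i) · (x_{k,j} - mean_j), with n-1 = 5.
  S[X,X] = ((-4.8333)·(-4.8333) + (1.1667)·(1.1667) + (0.1667)·(0.1667) + (0.1667)·(0.1667) + (2.1667)·(2.1667) + (1.1667)·(1.1667)) / 5 = 30.8333/5 = 6.1667
  S[X,Y] = ((-4.8333)·(-1.5) + (1.1667)·(0.5) + (0.1667)·(-2.5) + (0.1667)·(1.5) + (2.1667)·(1.5) + (1.1667)·(0.5)) / 5 = 11.5/5 = 2.3
  S[X,Z] = ((-4.8333)·(2.8333) + (1.1667)·(-2.1667) + (0.1667)·(-1.1667) + (0.1667)·(0.8333) + (2.1667)·(-3.1667) + (1.1667)·(2.8333)) / 5 = -19.8333/5 = -3.9667
  S[Y,Y] = ((-1.5)·(-1.5) + (0.5)·(0.5) + (-2.5)·(-2.5) + (1.5)·(1.5) + (1.5)·(1.5) + (0.5)·(0.5)) / 5 = 13.5/5 = 2.7
  S[Y,Z] = ((-1.5)·(2.8333) + (0.5)·(-2.1667) + (-2.5)·(-1.1667) + (1.5)·(0.8333) + (1.5)·(-3.1667) + (0.5)·(2.8333)) / 5 = -4.5/5 = -0.9
  S[Z,Z] = ((2.8333)·(2.8333) + (-2.1667)·(-2.1667) + (-1.1667)·(-1.1667) + (0.8333)·(0.8333) + (-3.1667)·(-3.1667) + (2.8333)·(2.8333)) / 5 = 32.8333/5 = 6.5667

S is symmetric (S[j,i] = S[i,j]). Assembling:

S = [[6.1667, 2.3, -3.9667],
 [2.3, 2.7, -0.9],
 [-3.9667, -0.9, 6.5667]]


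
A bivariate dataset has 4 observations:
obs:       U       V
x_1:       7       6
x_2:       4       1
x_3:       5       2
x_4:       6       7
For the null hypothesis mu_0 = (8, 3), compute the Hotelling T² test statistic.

Step 1 — sample mean vector:
  mean(U) = (7 + 4 + 5 + 6) / 4 = 22/4 = 5.5
  mean(V) = (6 + 1 + 2 + 7) / 4 = 16/4 = 4
  x̄ = (5.5, 4),  deviation x̄ - mu_0 = (5.5, 4) - (8, 3) = (-2.5, 1).

Step 2 — sample covariance matrix, S[i,j] = (1/(n-1)) · Σ_k (x_{k,i} - mean_i) · (x_{k,j} - mean_j), divisor n-1 = 3:
  S[U,U] = ((1.5)·(1.5) + (-1.5)·(-1.5) + (-0.5)·(-0.5) + (0.5)·(0.5)) / 3 = 5/3 = 1.6667
  S[U,V] = ((1.5)·(2) + (-1.5)·(-3) + (-0.5)·(-2) + (0.5)·(3)) / 3 = 10/3 = 3.3333
  S[V,V] = ((2)·(2) + (-3)·(-3) + (-2)·(-2) + (3)·(3)) / 3 = 26/3 = 8.6667
  S = [[1.6667, 3.3333],
 [3.3333, 8.6667]].

Step 3 — invert S. det(S) = 1.6667·8.6667 - (3.3333)² = 3.3333.
  S^{-1} = (1/det) · [[d, -b], [-b, a]] = [[2.6, -1],
 [-1, 0.5]].

Step 4 — quadratic form (x̄ - mu_0)^T · S^{-1} · (x̄ - mu_0):
  S^{-1} · (x̄ - mu_0) = (-7.5, 3),
  (x̄ - mu_0)^T · [...] = (-2.5)·(-7.5) + (1)·(3) = 21.75.

Step 5 — scale by n: T² = 4 · 21.75 = 87.

T² ≈ 87


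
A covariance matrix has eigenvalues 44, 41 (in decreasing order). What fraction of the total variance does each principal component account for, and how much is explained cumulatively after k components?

Step 1 — total variance = trace(Sigma) = Σ λ_i = 44 + 41 = 85.

Step 2 — fraction explained by component i = λ_i / Σ λ:
  PC1: 44/85 = 0.5176
  PC2: 41/85 = 0.4824

Step 3 — cumulative fraction after k components = (λ_1 + ... + λ_k) / Σ λ:
  k = 1: 44/85 = 0.5176
  k = 2: (44 + 41)/85 = 85/85 = 1

Summary (fraction, with percent):

explained: PC1 0.5176 (51.76%), PC2 0.4824 (48.24%);  cumulative: 0.5176, 1


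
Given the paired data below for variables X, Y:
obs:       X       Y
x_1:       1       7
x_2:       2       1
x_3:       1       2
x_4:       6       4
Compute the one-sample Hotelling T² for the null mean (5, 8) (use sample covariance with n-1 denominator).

Step 1 — sample mean vector:
  mean(X) = (1 + 2 + 1 + 6) / 4 = 10/4 = 2.5
  mean(Y) = (7 + 1 + 2 + 4) / 4 = 14/4 = 3.5
  x̄ = (2.5, 3.5),  deviation x̄ - mu_0 = (2.5, 3.5) - (5, 8) = (-2.5, -4.5).

Step 2 — sample covariance matrix, S[i,j] = (1/(n-1)) · Σ_k (x_{k,i} - mean_i) · (x_{k,j} - mean_j), divisor n-1 = 3:
  S[X,X] = ((-1.5)·(-1.5) + (-0.5)·(-0.5) + (-1.5)·(-1.5) + (3.5)·(3.5)) / 3 = 17/3 = 5.6667
  S[X,Y] = ((-1.5)·(3.5) + (-0.5)·(-2.5) + (-1.5)·(-1.5) + (3.5)·(0.5)) / 3 = 0/3 = 0
  S[Y,Y] = ((3.5)·(3.5) + (-2.5)·(-2.5) + (-1.5)·(-1.5) + (0.5)·(0.5)) / 3 = 21/3 = 7
  S = [[5.6667, 0],
 [0, 7]].

Step 3 — invert S. det(S) = 5.6667·7 - (0)² = 39.6667.
  S^{-1} = (1/det) · [[d, -b], [-b, a]] = [[0.1765, 0],
 [0, 0.1429]].

Step 4 — quadratic form (x̄ - mu_0)^T · S^{-1} · (x̄ - mu_0):
  S^{-1} · (x̄ - mu_0) = (-0.4412, -0.6429),
  (x̄ - mu_0)^T · [...] = (-2.5)·(-0.4412) + (-4.5)·(-0.6429) = 3.9958.

Step 5 — scale by n: T² = 4 · 3.9958 = 15.9832.

T² ≈ 15.9832


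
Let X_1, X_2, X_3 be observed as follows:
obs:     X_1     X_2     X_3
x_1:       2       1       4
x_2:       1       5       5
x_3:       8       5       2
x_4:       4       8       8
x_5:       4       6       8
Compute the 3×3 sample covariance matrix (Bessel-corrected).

Step 1 — column means:
  mean(X_1) = (2 + 1 + 8 + 4 + 4) / 5 = 19/5 = 3.8
  mean(X_2) = (1 + 5 + 5 + 8 + 6) / 5 = 25/5 = 5
  mean(X_3) = (4 + 5 + 2 + 8 + 8) / 5 = 27/5 = 5.4

Step 2 — sample covariance S[i,j] = (1/(n-1)) · Σ_k (x_{k,i} - mean_i) · (x_{k,j} - mean_j), with n-1 = 4.
  S[X_1,X_1] = ((-1.8)·(-1.8) + (-2.8)·(-2.8) + (4.2)·(4.2) + (0.2)·(0.2) + (0.2)·(0.2)) / 4 = 28.8/4 = 7.2
  S[X_1,X_2] = ((-1.8)·(-4) + (-2.8)·(0) + (4.2)·(0) + (0.2)·(3) + (0.2)·(1)) / 4 = 8/4 = 2
  S[X_1,X_3] = ((-1.8)·(-1.4) + (-2.8)·(-0.4) + (4.2)·(-3.4) + (0.2)·(2.6) + (0.2)·(2.6)) / 4 = -9.6/4 = -2.4
  S[X_2,X_2] = ((-4)·(-4) + (0)·(0) + (0)·(0) + (3)·(3) + (1)·(1)) / 4 = 26/4 = 6.5
  S[X_2,X_3] = ((-4)·(-1.4) + (0)·(-0.4) + (0)·(-3.4) + (3)·(2.6) + (1)·(2.6)) / 4 = 16/4 = 4
  S[X_3,X_3] = ((-1.4)·(-1.4) + (-0.4)·(-0.4) + (-3.4)·(-3.4) + (2.6)·(2.6) + (2.6)·(2.6)) / 4 = 27.2/4 = 6.8

S is symmetric (S[j,i] = S[i,j]). Assembling:

S = [[7.2, 2, -2.4],
 [2, 6.5, 4],
 [-2.4, 4, 6.8]]


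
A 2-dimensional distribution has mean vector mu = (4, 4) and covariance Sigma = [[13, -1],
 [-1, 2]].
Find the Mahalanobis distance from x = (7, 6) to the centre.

Step 1 — centre the observation: (x - mu) = (3, 2).

Step 2 — invert Sigma. det(Sigma) = 13·2 - (-1)² = 25.
  Sigma^{-1} = (1/det) · [[d, -b], [-b, a]] = [[0.08, 0.04],
 [0.04, 0.52]].

Step 3 — form the quadratic (x - mu)^T · Sigma^{-1} · (x - mu):
  Sigma^{-1} · (x - mu) = (0.32, 1.16).
  (x - mu)^T · [Sigma^{-1} · (x - mu)] = (3)·(0.32) + (2)·(1.16) = 3.28.

Step 4 — take square root: d = √(3.28) ≈ 1.8111.

d(x, mu) = √(3.28) ≈ 1.8111


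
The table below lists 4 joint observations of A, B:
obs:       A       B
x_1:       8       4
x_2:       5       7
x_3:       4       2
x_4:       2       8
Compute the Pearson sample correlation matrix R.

Step 1 — column means:
  mean(A) = (8 + 5 + 4 + 2) / 4 = 19/4 = 4.75
  mean(B) = (4 + 7 + 2 + 8) / 4 = 21/4 = 5.25

Step 2 — sample variances and covariances s[i,j] = (1/(n-1)) · Σ_k (x_{k,i} - mean_i) · (x_{k,j} - mean_j), with n-1 = 3:
  s[A,A] = ((3.25)·(3.25) + (0.25)·(0.25) + (-0.75)·(-0.75) + (-2.75)·(-2.75)) / 3 = 18.75/3 = 6.25
  s[A,B] = ((3.25)·(-1.25) + (0.25)·(1.75) + (-0.75)·(-3.25) + (-2.75)·(2.75)) / 3 = -8.75/3 = -2.9167
  s[B,B] = ((-1.25)·(-1.25) + (1.75)·(1.75) + (-3.25)·(-3.25) + (2.75)·(2.75)) / 3 = 22.75/3 = 7.5833
  Sample standard deviations s_i = √(s[i,i]):
  s(A) = √(6.25) = 2.5
  s(B) = √(7.5833) = 2.7538

Step 3 — r_{ij} = s_{ij} / (s_i · s_j):
  r[A,A] = 1 (diagonal).
  r[A,B] = -2.9167 / (2.5 · 2.7538) = -2.9167 / 6.8845 = -0.4237
  r[B,B] = 1 (diagonal).

R is symmetric with unit diagonal. Assembling:

R = [[1, -0.4237],
 [-0.4237, 1]]


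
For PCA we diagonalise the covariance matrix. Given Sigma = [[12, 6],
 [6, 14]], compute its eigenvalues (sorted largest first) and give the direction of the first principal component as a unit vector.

Step 1 — characteristic polynomial of 2×2 Sigma:
  det(Sigma - λI) = λ² - trace · λ + det = 0.
  trace = 12 + 14 = 26, det = 12·14 - (6)² = 132.
Step 2 — discriminant:
  Δ = trace² - 4·det = 676 - 528 = 148.
Step 3 — eigenvalues:
  λ = (trace ± √Δ)/2 = (26 ± 12.1655)/2,
  λ_1 = 19.0828,  λ_2 = 6.9172.

Step 4 — unit eigenvector for λ_1: solve (Sigma - λ_1 I)v = 0. First row:
  (12 - 19.0828)·v_x + (6)·v_y = 0, i.e. (-7.0828)·v_x + (6)·v_y = 0,
  so v ∝ (b, λ_1 - a) = (6, 7.0828) = u.
  ||u|| = √((6)² + (7.0828)²) = √(86.1655) ≈ 9.2825,
  v_1 = u/||u|| ≈ (0.6464, 0.763) (||v_1|| = 1).

λ_1 = 19.0828,  λ_2 = 6.9172;  v_1 ≈ (0.6464, 0.763)


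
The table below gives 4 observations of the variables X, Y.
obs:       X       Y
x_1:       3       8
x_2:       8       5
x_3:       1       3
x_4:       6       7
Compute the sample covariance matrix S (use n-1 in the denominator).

Step 1 — column means:
  mean(X) = (3 + 8 + 1 + 6) / 4 = 18/4 = 4.5
  mean(Y) = (8 + 5 + 3 + 7) / 4 = 23/4 = 5.75

Step 2 — sample covariance S[i,j] = (1/(n-1)) · Σ_k (x_{k,i} - mean_i) · (x_{k,j} - mean_j), with n-1 = 3.
  S[X,X] = ((-1.5)·(-1.5) + (3.5)·(3.5) + (-3.5)·(-3.5) + (1.5)·(1.5)) / 3 = 29/3 = 9.6667
  S[X,Y] = ((-1.5)·(2.25) + (3.5)·(-0.75) + (-3.5)·(-2.75) + (1.5)·(1.25)) / 3 = 5.5/3 = 1.8333
  S[Y,Y] = ((2.25)·(2.25) + (-0.75)·(-0.75) + (-2.75)·(-2.75) + (1.25)·(1.25)) / 3 = 14.75/3 = 4.9167

S is symmetric (S[j,i] = S[i,j]). Assembling:

S = [[9.6667, 1.8333],
 [1.8333, 4.9167]]


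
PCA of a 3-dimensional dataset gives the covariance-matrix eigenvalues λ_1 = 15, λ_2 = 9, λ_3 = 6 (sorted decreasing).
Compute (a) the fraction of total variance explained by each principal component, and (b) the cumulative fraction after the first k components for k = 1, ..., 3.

Step 1 — total variance = trace(Sigma) = Σ λ_i = 15 + 9 + 6 = 30.

Step 2 — fraction explained by component i = λ_i / Σ λ:
  PC1: 15/30 = 0.5
  PC2: 9/30 = 0.3
  PC3: 6/30 = 0.2

Step 3 — cumulative fraction after k components = (λ_1 + ... + λ_k) / Σ λ:
  k = 1: 15/30 = 0.5
  k = 2: (15 + 9)/30 = 24/30 = 0.8
  k = 3: (15 + 9 + 6)/30 = 30/30 = 1

Summary (fraction, with percent):

explained: PC1 0.5 (50%), PC2 0.3 (30%), PC3 0.2 (20%);  cumulative: 0.5, 0.8, 1


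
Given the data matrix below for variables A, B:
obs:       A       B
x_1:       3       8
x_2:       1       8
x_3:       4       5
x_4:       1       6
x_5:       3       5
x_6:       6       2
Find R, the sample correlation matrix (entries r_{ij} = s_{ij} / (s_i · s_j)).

Step 1 — column means:
  mean(A) = (3 + 1 + 4 + 1 + 3 + 6) / 6 = 18/6 = 3
  mean(B) = (8 + 8 + 5 + 6 + 5 + 2) / 6 = 34/6 = 5.6667

Step 2 — sample variances and covariances s[i,j] = (1/(n-1)) · Σ_k (x_{k,i} - mean_i) · (x_{k,j} - mean_j), with n-1 = 5:
  s[A,A] = ((0)·(0) + (-2)·(-2) + (1)·(1) + (-2)·(-2) + (0)·(0) + (3)·(3)) / 5 = 18/5 = 3.6
  s[A,B] = ((0)·(2.3333) + (-2)·(2.3333) + (1)·(-0.6667) + (-2)·(0.3333) + (0)·(-0.6667) + (3)·(-3.6667)) / 5 = -17/5 = -3.4
  s[B,B] = ((2.3333)·(2.3333) + (2.3333)·(2.3333) + (-0.6667)·(-0.6667) + (0.3333)·(0.3333) + (-0.6667)·(-0.6667) + (-3.6667)·(-3.6667)) / 5 = 25.3333/5 = 5.0667
  Sample standard deviations s_i = √(s[i,i]):
  s(A) = √(3.6) = 1.8974
  s(B) = √(5.0667) = 2.2509

Step 3 — r_{ij} = s_{ij} / (s_i · s_j):
  r[A,A] = 1 (diagonal).
  r[A,B] = -3.4 / (1.8974 · 2.2509) = -3.4 / 4.2708 = -0.7961
  r[B,B] = 1 (diagonal).

R is symmetric with unit diagonal. Assembling:

R = [[1, -0.7961],
 [-0.7961, 1]]


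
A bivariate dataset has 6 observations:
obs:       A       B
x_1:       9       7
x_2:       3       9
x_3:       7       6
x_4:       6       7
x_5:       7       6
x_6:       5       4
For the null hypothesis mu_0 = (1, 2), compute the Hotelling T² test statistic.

Step 1 — sample mean vector:
  mean(A) = (9 + 3 + 7 + 6 + 7 + 5) / 6 = 37/6 = 6.1667
  mean(B) = (7 + 9 + 6 + 7 + 6 + 4) / 6 = 39/6 = 6.5
  x̄ = (6.1667, 6.5),  deviation x̄ - mu_0 = (6.1667, 6.5) - (1, 2) = (5.1667, 4.5).

Step 2 — sample covariance matrix, S[i,j] = (1/(n-1)) · Σ_k (x_{k,i} - mean_i) · (x_{k,j} - mean_j), divisor n-1 = 5:
  S[A,A] = ((2.8333)·(2.8333) + (-3.1667)·(-3.1667) + (0.8333)·(0.8333) + (-0.1667)·(-0.1667) + (0.8333)·(0.8333) + (-1.1667)·(-1.1667)) / 5 = 20.8333/5 = 4.1667
  S[A,B] = ((2.8333)·(0.5) + (-3.1667)·(2.5) + (0.8333)·(-0.5) + (-0.1667)·(0.5) + (0.8333)·(-0.5) + (-1.1667)·(-2.5)) / 5 = -4.5/5 = -0.9
  S[B,B] = ((0.5)·(0.5) + (2.5)·(2.5) + (-0.5)·(-0.5) + (0.5)·(0.5) + (-0.5)·(-0.5) + (-2.5)·(-2.5)) / 5 = 13.5/5 = 2.7
  S = [[4.1667, -0.9],
 [-0.9, 2.7]].

Step 3 — invert S. det(S) = 4.1667·2.7 - (-0.9)² = 10.44.
  S^{-1} = (1/det) · [[d, -b], [-b, a]] = [[0.2586, 0.0862],
 [0.0862, 0.3991]].

Step 4 — quadratic form (x̄ - mu_0)^T · S^{-1} · (x̄ - mu_0):
  S^{-1} · (x̄ - mu_0) = (1.7241, 2.2414),
  (x̄ - mu_0)^T · [...] = (5.1667)·(1.7241) + (4.5)·(2.2414) = 18.9943.

Step 5 — scale by n: T² = 6 · 18.9943 = 113.9655.

T² ≈ 113.9655


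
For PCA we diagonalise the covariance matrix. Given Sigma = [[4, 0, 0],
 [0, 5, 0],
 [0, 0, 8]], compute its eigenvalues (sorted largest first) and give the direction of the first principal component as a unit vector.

Step 1 — characteristic polynomial p(λ) = det(λI - Sigma) = λ³ - tr·λ² + c_1·λ - det, where tr = trace, c_1 = sum of the principal 2×2 minors, det = det(Sigma):
  tr = 4 + 5 + 8 = 17,
  c_1 = (4·5 - (0)²) + (4·8 - (0)²) + (5·8 - (0)²) = 20 + 32 + 40 = 92,
  det = 4·(5·8 - (0)²) - (0)·((0)·8 - (0)·(0)) + (0)·((0)·(0) - 5·(0)) = 4·(40) - (0)·(0) + (0)·(0) = 160.
  So p(λ) = λ³ - 17λ² + 92λ - 160.
Step 2 — look for an integer root (rational root theorem: any rational root is an integer divisor of 160). Testing λ = 4:
  p(4) = 64 - 272 + 368 - 160 = 0  ✓
  Dividing out (λ - 4): p(λ) = (λ - 4)(λ² - 13λ + 40).
Step 3 — remaining eigenvalues from the quadratic λ² - 13λ + 40 = 0:
  Δ = 13² - 4·40 = 169 - 160 = 9,  λ = (13 ± √9)/2 = (13 ± 3)/2 = 8 or 5.
  Sorted: λ_1 = 8,  λ_2 = 5,  λ_3 = 4  (check: sum = 17 = tr ✓).

Step 4 — unit eigenvector for λ_1 = 8: v spans the null space of (Sigma - λ_1 I), whose rows are
  r_1 = (-4, 0, 0),  r_2 = (0, -3, 0),  r_3 = (0, 0, 0).
  v is orthogonal to every row, so take v ∝ r_1 × r_2 = ((0)·(0) - (0)·(-3), (0)·(0) - (-4)·(0), (-4)·(-3) - (0)·(0)) = (0, 0, 12).
  Rescale (divide by 12): u = (0, 0, 1).
  ||u|| = √((0)² + (0)² + (1)²) = √(1) = 1,  v_1 = u/||u|| ≈ (0, 0, 1) (||v_1|| = 1).

λ_1 = 8,  λ_2 = 5,  λ_3 = 4;  v_1 ≈ (0, 0, 1)


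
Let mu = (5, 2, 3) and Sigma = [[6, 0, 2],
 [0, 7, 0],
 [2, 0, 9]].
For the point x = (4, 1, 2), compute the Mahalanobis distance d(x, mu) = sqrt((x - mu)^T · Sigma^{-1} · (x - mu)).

Step 1 — centre the observation: (x - mu) = (-1, -1, -1).

Step 2 — invert Sigma (cofactor / det for 3×3, or solve directly):
  Sigma^{-1} = [[0.18, 0, -0.04],
 [0, 0.1429, 0],
 [-0.04, 0, 0.12]].

Step 3 — form the quadratic (x - mu)^T · Sigma^{-1} · (x - mu):
  Sigma^{-1} · (x - mu) = (-0.14, -0.1429, -0.08).
  (x - mu)^T · [Sigma^{-1} · (x - mu)] = (-1)·(-0.14) + (-1)·(-0.1429) + (-1)·(-0.08) = 0.3629.

Step 4 — take square root: d = √(0.3629) ≈ 0.6024.

d(x, mu) = √(0.3629) ≈ 0.6024


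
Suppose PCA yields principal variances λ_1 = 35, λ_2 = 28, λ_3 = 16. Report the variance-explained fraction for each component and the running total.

Step 1 — total variance = trace(Sigma) = Σ λ_i = 35 + 28 + 16 = 79.

Step 2 — fraction explained by component i = λ_i / Σ λ:
  PC1: 35/79 = 0.443
  PC2: 28/79 = 0.3544
  PC3: 16/79 = 0.2025

Step 3 — cumulative fraction after k components = (λ_1 + ... + λ_k) / Σ λ:
  k = 1: 35/79 = 0.443
  k = 2: (35 + 28)/79 = 63/79 = 0.7975
  k = 3: (35 + 28 + 16)/79 = 79/79 = 1

Summary (fraction, with percent):

explained: PC1 0.443 (44.3%), PC2 0.3544 (35.44%), PC3 0.2025 (20.25%);  cumulative: 0.443, 0.7975, 1


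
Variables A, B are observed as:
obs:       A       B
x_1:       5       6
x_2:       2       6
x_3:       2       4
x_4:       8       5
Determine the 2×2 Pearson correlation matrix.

Step 1 — column means:
  mean(A) = (5 + 2 + 2 + 8) / 4 = 17/4 = 4.25
  mean(B) = (6 + 6 + 4 + 5) / 4 = 21/4 = 5.25

Step 2 — sample variances and covariances s[i,j] = (1/(n-1)) · Σ_k (x_{k,i} - mean_i) · (x_{k,j} - mean_j), with n-1 = 3:
  s[A,A] = ((0.75)·(0.75) + (-2.25)·(-2.25) + (-2.25)·(-2.25) + (3.75)·(3.75)) / 3 = 24.75/3 = 8.25
  s[A,B] = ((0.75)·(0.75) + (-2.25)·(0.75) + (-2.25)·(-1.25) + (3.75)·(-0.25)) / 3 = 0.75/3 = 0.25
  s[B,B] = ((0.75)·(0.75) + (0.75)·(0.75) + (-1.25)·(-1.25) + (-0.25)·(-0.25)) / 3 = 2.75/3 = 0.9167
  Sample standard deviations s_i = √(s[i,i]):
  s(A) = √(8.25) = 2.8723
  s(B) = √(0.9167) = 0.9574

Step 3 — r_{ij} = s_{ij} / (s_i · s_j):
  r[A,A] = 1 (diagonal).
  r[A,B] = 0.25 / (2.8723 · 0.9574) = 0.25 / 2.75 = 0.0909
  r[B,B] = 1 (diagonal).

R is symmetric with unit diagonal. Assembling:

R = [[1, 0.0909],
 [0.0909, 1]]


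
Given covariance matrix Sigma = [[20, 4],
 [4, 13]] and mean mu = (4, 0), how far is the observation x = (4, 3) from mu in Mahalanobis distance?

Step 1 — centre the observation: (x - mu) = (0, 3).

Step 2 — invert Sigma. det(Sigma) = 20·13 - (4)² = 244.
  Sigma^{-1} = (1/det) · [[d, -b], [-b, a]] = [[0.0533, -0.0164],
 [-0.0164, 0.082]].

Step 3 — form the quadratic (x - mu)^T · Sigma^{-1} · (x - mu):
  Sigma^{-1} · (x - mu) = (-0.0492, 0.2459).
  (x - mu)^T · [Sigma^{-1} · (x - mu)] = (0)·(-0.0492) + (3)·(0.2459) = 0.7377.

Step 4 — take square root: d = √(0.7377) ≈ 0.8589.

d(x, mu) = √(0.7377) ≈ 0.8589


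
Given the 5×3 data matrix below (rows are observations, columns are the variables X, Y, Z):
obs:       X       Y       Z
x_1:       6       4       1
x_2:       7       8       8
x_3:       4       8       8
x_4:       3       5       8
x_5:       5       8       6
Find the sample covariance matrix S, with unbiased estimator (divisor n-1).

Step 1 — column means:
  mean(X) = (6 + 7 + 4 + 3 + 5) / 5 = 25/5 = 5
  mean(Y) = (4 + 8 + 8 + 5 + 8) / 5 = 33/5 = 6.6
  mean(Z) = (1 + 8 + 8 + 8 + 6) / 5 = 31/5 = 6.2

Step 2 — sample covariance S[i,j] = (1/(n-1)) · Σ_k (x_{k,i} - mean_i) · (x_{k,j} - mean_j), with n-1 = 4.
  S[X,X] = ((1)·(1) + (2)·(2) + (-1)·(-1) + (-2)·(-2) + (0)·(0)) / 4 = 10/4 = 2.5
  S[X,Y] = ((1)·(-2.6) + (2)·(1.4) + (-1)·(1.4) + (-2)·(-1.6) + (0)·(1.4)) / 4 = 2/4 = 0.5
  S[X,Z] = ((1)·(-5.2) + (2)·(1.8) + (-1)·(1.8) + (-2)·(1.8) + (0)·(-0.2)) / 4 = -7/4 = -1.75
  S[Y,Y] = ((-2.6)·(-2.6) + (1.4)·(1.4) + (1.4)·(1.4) + (-1.6)·(-1.6) + (1.4)·(1.4)) / 4 = 15.2/4 = 3.8
  S[Y,Z] = ((-2.6)·(-5.2) + (1.4)·(1.8) + (1.4)·(1.8) + (-1.6)·(1.8) + (1.4)·(-0.2)) / 4 = 15.4/4 = 3.85
  S[Z,Z] = ((-5.2)·(-5.2) + (1.8)·(1.8) + (1.8)·(1.8) + (1.8)·(1.8) + (-0.2)·(-0.2)) / 4 = 36.8/4 = 9.2

S is symmetric (S[j,i] = S[i,j]). Assembling:

S = [[2.5, 0.5, -1.75],
 [0.5, 3.8, 3.85],
 [-1.75, 3.85, 9.2]]


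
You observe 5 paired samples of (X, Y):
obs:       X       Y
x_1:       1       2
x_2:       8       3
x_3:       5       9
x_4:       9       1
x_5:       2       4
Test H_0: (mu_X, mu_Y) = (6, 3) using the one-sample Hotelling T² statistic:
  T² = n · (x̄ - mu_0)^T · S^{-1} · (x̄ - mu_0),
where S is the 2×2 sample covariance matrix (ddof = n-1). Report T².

Step 1 — sample mean vector:
  mean(X) = (1 + 8 + 5 + 9 + 2) / 5 = 25/5 = 5
  mean(Y) = (2 + 3 + 9 + 1 + 4) / 5 = 19/5 = 3.8
  x̄ = (5, 3.8),  deviation x̄ - mu_0 = (5, 3.8) - (6, 3) = (-1, 0.8).

Step 2 — sample covariance matrix, S[i,j] = (1/(n-1)) · Σ_k (x_{k,i} - mean_i) · (x_{k,j} - mean_j), divisor n-1 = 4:
  S[X,X] = ((-4)·(-4) + (3)·(3) + (0)·(0) + (4)·(4) + (-3)·(-3)) / 4 = 50/4 = 12.5
  S[X,Y] = ((-4)·(-1.8) + (3)·(-0.8) + (0)·(5.2) + (4)·(-2.8) + (-3)·(0.2)) / 4 = -7/4 = -1.75
  S[Y,Y] = ((-1.8)·(-1.8) + (-0.8)·(-0.8) + (5.2)·(5.2) + (-2.8)·(-2.8) + (0.2)·(0.2)) / 4 = 38.8/4 = 9.7
  S = [[12.5, -1.75],
 [-1.75, 9.7]].

Step 3 — invert S. det(S) = 12.5·9.7 - (-1.75)² = 118.1875.
  S^{-1} = (1/det) · [[d, -b], [-b, a]] = [[0.0821, 0.0148],
 [0.0148, 0.1058]].

Step 4 — quadratic form (x̄ - mu_0)^T · S^{-1} · (x̄ - mu_0):
  S^{-1} · (x̄ - mu_0) = (-0.0702, 0.0698),
  (x̄ - mu_0)^T · [...] = (-1)·(-0.0702) + (0.8)·(0.0698) = 0.1261.

Step 5 — scale by n: T² = 5 · 0.1261 = 0.6304.

T² ≈ 0.6304


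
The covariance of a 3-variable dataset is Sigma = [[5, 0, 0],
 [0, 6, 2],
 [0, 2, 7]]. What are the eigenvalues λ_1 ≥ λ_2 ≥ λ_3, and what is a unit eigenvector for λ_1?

Step 1 — characteristic polynomial p(λ) = det(λI - Sigma) = λ³ - tr·λ² + c_1·λ - det, where tr = trace, c_1 = sum of the principal 2×2 minors, det = det(Sigma):
  tr = 5 + 6 + 7 = 18,
  c_1 = (5·6 - (0)²) + (5·7 - (0)²) + (6·7 - (2)²) = 30 + 35 + 38 = 103,
  det = 5·(6·7 - (2)²) - (0)·((0)·7 - (2)·(0)) + (0)·((0)·(2) - 6·(0)) = 5·(38) - (0)·(0) + (0)·(0) = 190.
  So p(λ) = λ³ - 18λ² + 103λ - 190.
Step 2 — look for an integer root (rational root theorem: any rational root is an integer divisor of 190). Testing λ = 5:
  p(5) = 125 - 450 + 515 - 190 = 0  ✓
  Dividing out (λ - 5): p(λ) = (λ - 5)(λ² - 13λ + 38).
Step 3 — remaining eigenvalues from the quadratic λ² - 13λ + 38 = 0:
  Δ = 13² - 4·38 = 169 - 152 = 17,  λ = (13 ± √17)/2 = (13 ± 4.1231)/2 ≈ 8.5616 or 4.4384.
  Sorted: λ_1 = 8.5616,  λ_2 = 5,  λ_3 = 4.4384  (check: sum = 18 = tr ✓).

Step 4 — unit eigenvector for λ_1 ≈ 8.5616: v spans the null space of (Sigma - λ_1 I), whose rows are
  r_1 = (-3.5616, 0, 0),  r_2 = (0, -2.5616, 2),  r_3 = (0, 2, -1.5616).
  v is orthogonal to every row, so take v ∝ r_1 × r_2 = ((0)·(2) - (0)·(-2.5616), (0)·(0) - (-3.5616)·(2), (-3.5616)·(-2.5616) - (0)·(0)) ≈ (0, 7.1231, 9.1231).
  Let u = (0, 7.1231, 9.1231).
  ||u|| = √((0)² + (7.1231)² + (9.1231)²) = √(133.9697) ≈ 11.5745,  v_1 = u/||u|| ≈ (0, 0.6154, 0.7882) (||v_1|| = 1).

λ_1 = 8.5616,  λ_2 = 5,  λ_3 = 4.4384;  v_1 ≈ (0, 0.6154, 0.7882)


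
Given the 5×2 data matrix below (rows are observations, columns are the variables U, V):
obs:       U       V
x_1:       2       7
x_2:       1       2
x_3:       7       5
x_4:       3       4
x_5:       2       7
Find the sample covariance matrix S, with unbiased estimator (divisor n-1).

Step 1 — column means:
  mean(U) = (2 + 1 + 7 + 3 + 2) / 5 = 15/5 = 3
  mean(V) = (7 + 2 + 5 + 4 + 7) / 5 = 25/5 = 5

Step 2 — sample covariance S[i,j] = (1/(n-1)) · Σ_k (x_{k,i} - mean_i) · (x_{k,j} - mean_j), with n-1 = 4.
  S[U,U] = ((-1)·(-1) + (-2)·(-2) + (4)·(4) + (0)·(0) + (-1)·(-1)) / 4 = 22/4 = 5.5
  S[U,V] = ((-1)·(2) + (-2)·(-3) + (4)·(0) + (0)·(-1) + (-1)·(2)) / 4 = 2/4 = 0.5
  S[V,V] = ((2)·(2) + (-3)·(-3) + (0)·(0) + (-1)·(-1) + (2)·(2)) / 4 = 18/4 = 4.5

S is symmetric (S[j,i] = S[i,j]). Assembling:

S = [[5.5, 0.5],
 [0.5, 4.5]]
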